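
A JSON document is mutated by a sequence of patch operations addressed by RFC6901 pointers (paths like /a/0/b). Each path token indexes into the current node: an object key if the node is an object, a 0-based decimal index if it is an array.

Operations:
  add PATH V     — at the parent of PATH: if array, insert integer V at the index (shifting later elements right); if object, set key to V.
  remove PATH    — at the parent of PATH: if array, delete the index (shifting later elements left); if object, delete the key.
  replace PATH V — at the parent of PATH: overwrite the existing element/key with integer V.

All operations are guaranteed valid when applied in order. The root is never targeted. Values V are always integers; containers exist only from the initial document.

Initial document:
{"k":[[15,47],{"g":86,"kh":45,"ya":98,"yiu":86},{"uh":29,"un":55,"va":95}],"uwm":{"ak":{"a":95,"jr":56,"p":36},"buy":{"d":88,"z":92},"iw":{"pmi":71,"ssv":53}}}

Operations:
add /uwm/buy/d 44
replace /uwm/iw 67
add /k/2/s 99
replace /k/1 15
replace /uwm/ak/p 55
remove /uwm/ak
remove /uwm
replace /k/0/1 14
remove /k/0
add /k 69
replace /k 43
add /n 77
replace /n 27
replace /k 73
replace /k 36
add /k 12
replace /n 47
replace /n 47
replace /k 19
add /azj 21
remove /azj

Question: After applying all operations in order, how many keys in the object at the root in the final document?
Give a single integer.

Answer: 2

Derivation:
After op 1 (add /uwm/buy/d 44): {"k":[[15,47],{"g":86,"kh":45,"ya":98,"yiu":86},{"uh":29,"un":55,"va":95}],"uwm":{"ak":{"a":95,"jr":56,"p":36},"buy":{"d":44,"z":92},"iw":{"pmi":71,"ssv":53}}}
After op 2 (replace /uwm/iw 67): {"k":[[15,47],{"g":86,"kh":45,"ya":98,"yiu":86},{"uh":29,"un":55,"va":95}],"uwm":{"ak":{"a":95,"jr":56,"p":36},"buy":{"d":44,"z":92},"iw":67}}
After op 3 (add /k/2/s 99): {"k":[[15,47],{"g":86,"kh":45,"ya":98,"yiu":86},{"s":99,"uh":29,"un":55,"va":95}],"uwm":{"ak":{"a":95,"jr":56,"p":36},"buy":{"d":44,"z":92},"iw":67}}
After op 4 (replace /k/1 15): {"k":[[15,47],15,{"s":99,"uh":29,"un":55,"va":95}],"uwm":{"ak":{"a":95,"jr":56,"p":36},"buy":{"d":44,"z":92},"iw":67}}
After op 5 (replace /uwm/ak/p 55): {"k":[[15,47],15,{"s":99,"uh":29,"un":55,"va":95}],"uwm":{"ak":{"a":95,"jr":56,"p":55},"buy":{"d":44,"z":92},"iw":67}}
After op 6 (remove /uwm/ak): {"k":[[15,47],15,{"s":99,"uh":29,"un":55,"va":95}],"uwm":{"buy":{"d":44,"z":92},"iw":67}}
After op 7 (remove /uwm): {"k":[[15,47],15,{"s":99,"uh":29,"un":55,"va":95}]}
After op 8 (replace /k/0/1 14): {"k":[[15,14],15,{"s":99,"uh":29,"un":55,"va":95}]}
After op 9 (remove /k/0): {"k":[15,{"s":99,"uh":29,"un":55,"va":95}]}
After op 10 (add /k 69): {"k":69}
After op 11 (replace /k 43): {"k":43}
After op 12 (add /n 77): {"k":43,"n":77}
After op 13 (replace /n 27): {"k":43,"n":27}
After op 14 (replace /k 73): {"k":73,"n":27}
After op 15 (replace /k 36): {"k":36,"n":27}
After op 16 (add /k 12): {"k":12,"n":27}
After op 17 (replace /n 47): {"k":12,"n":47}
After op 18 (replace /n 47): {"k":12,"n":47}
After op 19 (replace /k 19): {"k":19,"n":47}
After op 20 (add /azj 21): {"azj":21,"k":19,"n":47}
After op 21 (remove /azj): {"k":19,"n":47}
Size at the root: 2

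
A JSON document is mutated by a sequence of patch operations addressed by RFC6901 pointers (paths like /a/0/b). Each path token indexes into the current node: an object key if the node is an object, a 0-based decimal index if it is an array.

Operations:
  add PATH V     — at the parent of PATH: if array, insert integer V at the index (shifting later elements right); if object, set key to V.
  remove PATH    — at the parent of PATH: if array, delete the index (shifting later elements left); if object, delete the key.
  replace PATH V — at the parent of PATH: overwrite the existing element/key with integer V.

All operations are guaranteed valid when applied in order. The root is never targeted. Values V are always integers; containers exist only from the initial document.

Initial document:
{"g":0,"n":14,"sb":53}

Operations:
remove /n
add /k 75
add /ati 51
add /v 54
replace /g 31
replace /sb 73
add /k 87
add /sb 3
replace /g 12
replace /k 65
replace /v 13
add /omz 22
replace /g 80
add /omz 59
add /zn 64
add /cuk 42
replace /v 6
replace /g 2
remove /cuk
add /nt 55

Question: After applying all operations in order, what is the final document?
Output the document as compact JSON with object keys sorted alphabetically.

After op 1 (remove /n): {"g":0,"sb":53}
After op 2 (add /k 75): {"g":0,"k":75,"sb":53}
After op 3 (add /ati 51): {"ati":51,"g":0,"k":75,"sb":53}
After op 4 (add /v 54): {"ati":51,"g":0,"k":75,"sb":53,"v":54}
After op 5 (replace /g 31): {"ati":51,"g":31,"k":75,"sb":53,"v":54}
After op 6 (replace /sb 73): {"ati":51,"g":31,"k":75,"sb":73,"v":54}
After op 7 (add /k 87): {"ati":51,"g":31,"k":87,"sb":73,"v":54}
After op 8 (add /sb 3): {"ati":51,"g":31,"k":87,"sb":3,"v":54}
After op 9 (replace /g 12): {"ati":51,"g":12,"k":87,"sb":3,"v":54}
After op 10 (replace /k 65): {"ati":51,"g":12,"k":65,"sb":3,"v":54}
After op 11 (replace /v 13): {"ati":51,"g":12,"k":65,"sb":3,"v":13}
After op 12 (add /omz 22): {"ati":51,"g":12,"k":65,"omz":22,"sb":3,"v":13}
After op 13 (replace /g 80): {"ati":51,"g":80,"k":65,"omz":22,"sb":3,"v":13}
After op 14 (add /omz 59): {"ati":51,"g":80,"k":65,"omz":59,"sb":3,"v":13}
After op 15 (add /zn 64): {"ati":51,"g":80,"k":65,"omz":59,"sb":3,"v":13,"zn":64}
After op 16 (add /cuk 42): {"ati":51,"cuk":42,"g":80,"k":65,"omz":59,"sb":3,"v":13,"zn":64}
After op 17 (replace /v 6): {"ati":51,"cuk":42,"g":80,"k":65,"omz":59,"sb":3,"v":6,"zn":64}
After op 18 (replace /g 2): {"ati":51,"cuk":42,"g":2,"k":65,"omz":59,"sb":3,"v":6,"zn":64}
After op 19 (remove /cuk): {"ati":51,"g":2,"k":65,"omz":59,"sb":3,"v":6,"zn":64}
After op 20 (add /nt 55): {"ati":51,"g":2,"k":65,"nt":55,"omz":59,"sb":3,"v":6,"zn":64}

Answer: {"ati":51,"g":2,"k":65,"nt":55,"omz":59,"sb":3,"v":6,"zn":64}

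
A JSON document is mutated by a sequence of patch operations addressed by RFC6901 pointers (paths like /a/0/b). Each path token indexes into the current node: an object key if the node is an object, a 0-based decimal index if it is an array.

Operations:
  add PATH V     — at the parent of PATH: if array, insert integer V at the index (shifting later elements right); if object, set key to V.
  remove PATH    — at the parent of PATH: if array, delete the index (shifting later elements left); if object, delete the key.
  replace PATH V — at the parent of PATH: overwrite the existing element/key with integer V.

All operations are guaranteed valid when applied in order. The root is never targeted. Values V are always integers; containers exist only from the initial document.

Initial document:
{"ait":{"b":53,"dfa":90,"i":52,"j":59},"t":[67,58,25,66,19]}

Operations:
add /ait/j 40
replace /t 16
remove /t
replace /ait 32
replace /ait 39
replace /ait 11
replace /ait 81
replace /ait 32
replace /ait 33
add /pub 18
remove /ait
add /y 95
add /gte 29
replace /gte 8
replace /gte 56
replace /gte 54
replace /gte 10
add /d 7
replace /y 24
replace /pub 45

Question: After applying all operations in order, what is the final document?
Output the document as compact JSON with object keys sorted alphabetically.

After op 1 (add /ait/j 40): {"ait":{"b":53,"dfa":90,"i":52,"j":40},"t":[67,58,25,66,19]}
After op 2 (replace /t 16): {"ait":{"b":53,"dfa":90,"i":52,"j":40},"t":16}
After op 3 (remove /t): {"ait":{"b":53,"dfa":90,"i":52,"j":40}}
After op 4 (replace /ait 32): {"ait":32}
After op 5 (replace /ait 39): {"ait":39}
After op 6 (replace /ait 11): {"ait":11}
After op 7 (replace /ait 81): {"ait":81}
After op 8 (replace /ait 32): {"ait":32}
After op 9 (replace /ait 33): {"ait":33}
After op 10 (add /pub 18): {"ait":33,"pub":18}
After op 11 (remove /ait): {"pub":18}
After op 12 (add /y 95): {"pub":18,"y":95}
After op 13 (add /gte 29): {"gte":29,"pub":18,"y":95}
After op 14 (replace /gte 8): {"gte":8,"pub":18,"y":95}
After op 15 (replace /gte 56): {"gte":56,"pub":18,"y":95}
After op 16 (replace /gte 54): {"gte":54,"pub":18,"y":95}
After op 17 (replace /gte 10): {"gte":10,"pub":18,"y":95}
After op 18 (add /d 7): {"d":7,"gte":10,"pub":18,"y":95}
After op 19 (replace /y 24): {"d":7,"gte":10,"pub":18,"y":24}
After op 20 (replace /pub 45): {"d":7,"gte":10,"pub":45,"y":24}

Answer: {"d":7,"gte":10,"pub":45,"y":24}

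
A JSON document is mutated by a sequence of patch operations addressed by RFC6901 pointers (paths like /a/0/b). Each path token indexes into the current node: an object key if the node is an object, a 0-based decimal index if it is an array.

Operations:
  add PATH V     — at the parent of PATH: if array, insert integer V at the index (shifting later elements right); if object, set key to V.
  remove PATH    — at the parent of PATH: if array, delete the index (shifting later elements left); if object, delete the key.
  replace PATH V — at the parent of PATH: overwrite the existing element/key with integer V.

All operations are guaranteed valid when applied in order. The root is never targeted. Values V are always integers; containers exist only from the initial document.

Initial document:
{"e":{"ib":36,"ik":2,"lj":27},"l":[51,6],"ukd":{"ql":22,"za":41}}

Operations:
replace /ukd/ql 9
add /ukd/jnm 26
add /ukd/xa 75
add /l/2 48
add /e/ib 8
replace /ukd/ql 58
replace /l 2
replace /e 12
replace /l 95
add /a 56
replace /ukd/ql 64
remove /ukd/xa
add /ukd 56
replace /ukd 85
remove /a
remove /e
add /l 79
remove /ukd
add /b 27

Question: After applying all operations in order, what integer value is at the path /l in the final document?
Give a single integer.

After op 1 (replace /ukd/ql 9): {"e":{"ib":36,"ik":2,"lj":27},"l":[51,6],"ukd":{"ql":9,"za":41}}
After op 2 (add /ukd/jnm 26): {"e":{"ib":36,"ik":2,"lj":27},"l":[51,6],"ukd":{"jnm":26,"ql":9,"za":41}}
After op 3 (add /ukd/xa 75): {"e":{"ib":36,"ik":2,"lj":27},"l":[51,6],"ukd":{"jnm":26,"ql":9,"xa":75,"za":41}}
After op 4 (add /l/2 48): {"e":{"ib":36,"ik":2,"lj":27},"l":[51,6,48],"ukd":{"jnm":26,"ql":9,"xa":75,"za":41}}
After op 5 (add /e/ib 8): {"e":{"ib":8,"ik":2,"lj":27},"l":[51,6,48],"ukd":{"jnm":26,"ql":9,"xa":75,"za":41}}
After op 6 (replace /ukd/ql 58): {"e":{"ib":8,"ik":2,"lj":27},"l":[51,6,48],"ukd":{"jnm":26,"ql":58,"xa":75,"za":41}}
After op 7 (replace /l 2): {"e":{"ib":8,"ik":2,"lj":27},"l":2,"ukd":{"jnm":26,"ql":58,"xa":75,"za":41}}
After op 8 (replace /e 12): {"e":12,"l":2,"ukd":{"jnm":26,"ql":58,"xa":75,"za":41}}
After op 9 (replace /l 95): {"e":12,"l":95,"ukd":{"jnm":26,"ql":58,"xa":75,"za":41}}
After op 10 (add /a 56): {"a":56,"e":12,"l":95,"ukd":{"jnm":26,"ql":58,"xa":75,"za":41}}
After op 11 (replace /ukd/ql 64): {"a":56,"e":12,"l":95,"ukd":{"jnm":26,"ql":64,"xa":75,"za":41}}
After op 12 (remove /ukd/xa): {"a":56,"e":12,"l":95,"ukd":{"jnm":26,"ql":64,"za":41}}
After op 13 (add /ukd 56): {"a":56,"e":12,"l":95,"ukd":56}
After op 14 (replace /ukd 85): {"a":56,"e":12,"l":95,"ukd":85}
After op 15 (remove /a): {"e":12,"l":95,"ukd":85}
After op 16 (remove /e): {"l":95,"ukd":85}
After op 17 (add /l 79): {"l":79,"ukd":85}
After op 18 (remove /ukd): {"l":79}
After op 19 (add /b 27): {"b":27,"l":79}
Value at /l: 79

Answer: 79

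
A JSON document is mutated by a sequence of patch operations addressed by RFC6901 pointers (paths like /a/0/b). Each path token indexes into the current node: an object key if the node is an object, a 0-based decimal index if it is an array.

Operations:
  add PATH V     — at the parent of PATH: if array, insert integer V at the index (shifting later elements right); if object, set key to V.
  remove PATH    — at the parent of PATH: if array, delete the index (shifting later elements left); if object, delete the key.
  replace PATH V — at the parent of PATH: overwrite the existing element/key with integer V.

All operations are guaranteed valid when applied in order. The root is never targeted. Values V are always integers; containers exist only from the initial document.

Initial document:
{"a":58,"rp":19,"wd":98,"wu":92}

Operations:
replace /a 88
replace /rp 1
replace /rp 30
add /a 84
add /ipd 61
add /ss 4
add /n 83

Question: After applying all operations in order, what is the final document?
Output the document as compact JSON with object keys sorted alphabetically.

Answer: {"a":84,"ipd":61,"n":83,"rp":30,"ss":4,"wd":98,"wu":92}

Derivation:
After op 1 (replace /a 88): {"a":88,"rp":19,"wd":98,"wu":92}
After op 2 (replace /rp 1): {"a":88,"rp":1,"wd":98,"wu":92}
After op 3 (replace /rp 30): {"a":88,"rp":30,"wd":98,"wu":92}
After op 4 (add /a 84): {"a":84,"rp":30,"wd":98,"wu":92}
After op 5 (add /ipd 61): {"a":84,"ipd":61,"rp":30,"wd":98,"wu":92}
After op 6 (add /ss 4): {"a":84,"ipd":61,"rp":30,"ss":4,"wd":98,"wu":92}
After op 7 (add /n 83): {"a":84,"ipd":61,"n":83,"rp":30,"ss":4,"wd":98,"wu":92}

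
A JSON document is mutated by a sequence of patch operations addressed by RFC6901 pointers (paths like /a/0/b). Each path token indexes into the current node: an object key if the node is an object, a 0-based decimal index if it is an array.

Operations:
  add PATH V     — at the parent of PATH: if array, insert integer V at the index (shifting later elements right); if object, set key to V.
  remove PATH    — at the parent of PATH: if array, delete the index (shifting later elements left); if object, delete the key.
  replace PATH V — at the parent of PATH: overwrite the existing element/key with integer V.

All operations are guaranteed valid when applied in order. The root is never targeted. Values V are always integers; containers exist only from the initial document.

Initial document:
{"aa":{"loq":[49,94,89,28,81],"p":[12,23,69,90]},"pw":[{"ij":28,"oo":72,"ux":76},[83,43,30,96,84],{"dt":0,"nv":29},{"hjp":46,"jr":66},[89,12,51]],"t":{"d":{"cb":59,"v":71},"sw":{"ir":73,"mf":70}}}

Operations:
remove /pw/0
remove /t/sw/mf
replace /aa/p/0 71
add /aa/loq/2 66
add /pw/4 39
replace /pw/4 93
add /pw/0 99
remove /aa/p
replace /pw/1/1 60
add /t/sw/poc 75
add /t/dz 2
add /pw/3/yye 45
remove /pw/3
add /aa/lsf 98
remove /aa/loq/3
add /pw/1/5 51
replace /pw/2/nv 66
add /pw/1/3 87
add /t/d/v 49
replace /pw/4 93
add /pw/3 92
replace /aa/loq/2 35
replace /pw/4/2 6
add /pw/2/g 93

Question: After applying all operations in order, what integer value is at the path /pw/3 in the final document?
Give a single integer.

After op 1 (remove /pw/0): {"aa":{"loq":[49,94,89,28,81],"p":[12,23,69,90]},"pw":[[83,43,30,96,84],{"dt":0,"nv":29},{"hjp":46,"jr":66},[89,12,51]],"t":{"d":{"cb":59,"v":71},"sw":{"ir":73,"mf":70}}}
After op 2 (remove /t/sw/mf): {"aa":{"loq":[49,94,89,28,81],"p":[12,23,69,90]},"pw":[[83,43,30,96,84],{"dt":0,"nv":29},{"hjp":46,"jr":66},[89,12,51]],"t":{"d":{"cb":59,"v":71},"sw":{"ir":73}}}
After op 3 (replace /aa/p/0 71): {"aa":{"loq":[49,94,89,28,81],"p":[71,23,69,90]},"pw":[[83,43,30,96,84],{"dt":0,"nv":29},{"hjp":46,"jr":66},[89,12,51]],"t":{"d":{"cb":59,"v":71},"sw":{"ir":73}}}
After op 4 (add /aa/loq/2 66): {"aa":{"loq":[49,94,66,89,28,81],"p":[71,23,69,90]},"pw":[[83,43,30,96,84],{"dt":0,"nv":29},{"hjp":46,"jr":66},[89,12,51]],"t":{"d":{"cb":59,"v":71},"sw":{"ir":73}}}
After op 5 (add /pw/4 39): {"aa":{"loq":[49,94,66,89,28,81],"p":[71,23,69,90]},"pw":[[83,43,30,96,84],{"dt":0,"nv":29},{"hjp":46,"jr":66},[89,12,51],39],"t":{"d":{"cb":59,"v":71},"sw":{"ir":73}}}
After op 6 (replace /pw/4 93): {"aa":{"loq":[49,94,66,89,28,81],"p":[71,23,69,90]},"pw":[[83,43,30,96,84],{"dt":0,"nv":29},{"hjp":46,"jr":66},[89,12,51],93],"t":{"d":{"cb":59,"v":71},"sw":{"ir":73}}}
After op 7 (add /pw/0 99): {"aa":{"loq":[49,94,66,89,28,81],"p":[71,23,69,90]},"pw":[99,[83,43,30,96,84],{"dt":0,"nv":29},{"hjp":46,"jr":66},[89,12,51],93],"t":{"d":{"cb":59,"v":71},"sw":{"ir":73}}}
After op 8 (remove /aa/p): {"aa":{"loq":[49,94,66,89,28,81]},"pw":[99,[83,43,30,96,84],{"dt":0,"nv":29},{"hjp":46,"jr":66},[89,12,51],93],"t":{"d":{"cb":59,"v":71},"sw":{"ir":73}}}
After op 9 (replace /pw/1/1 60): {"aa":{"loq":[49,94,66,89,28,81]},"pw":[99,[83,60,30,96,84],{"dt":0,"nv":29},{"hjp":46,"jr":66},[89,12,51],93],"t":{"d":{"cb":59,"v":71},"sw":{"ir":73}}}
After op 10 (add /t/sw/poc 75): {"aa":{"loq":[49,94,66,89,28,81]},"pw":[99,[83,60,30,96,84],{"dt":0,"nv":29},{"hjp":46,"jr":66},[89,12,51],93],"t":{"d":{"cb":59,"v":71},"sw":{"ir":73,"poc":75}}}
After op 11 (add /t/dz 2): {"aa":{"loq":[49,94,66,89,28,81]},"pw":[99,[83,60,30,96,84],{"dt":0,"nv":29},{"hjp":46,"jr":66},[89,12,51],93],"t":{"d":{"cb":59,"v":71},"dz":2,"sw":{"ir":73,"poc":75}}}
After op 12 (add /pw/3/yye 45): {"aa":{"loq":[49,94,66,89,28,81]},"pw":[99,[83,60,30,96,84],{"dt":0,"nv":29},{"hjp":46,"jr":66,"yye":45},[89,12,51],93],"t":{"d":{"cb":59,"v":71},"dz":2,"sw":{"ir":73,"poc":75}}}
After op 13 (remove /pw/3): {"aa":{"loq":[49,94,66,89,28,81]},"pw":[99,[83,60,30,96,84],{"dt":0,"nv":29},[89,12,51],93],"t":{"d":{"cb":59,"v":71},"dz":2,"sw":{"ir":73,"poc":75}}}
After op 14 (add /aa/lsf 98): {"aa":{"loq":[49,94,66,89,28,81],"lsf":98},"pw":[99,[83,60,30,96,84],{"dt":0,"nv":29},[89,12,51],93],"t":{"d":{"cb":59,"v":71},"dz":2,"sw":{"ir":73,"poc":75}}}
After op 15 (remove /aa/loq/3): {"aa":{"loq":[49,94,66,28,81],"lsf":98},"pw":[99,[83,60,30,96,84],{"dt":0,"nv":29},[89,12,51],93],"t":{"d":{"cb":59,"v":71},"dz":2,"sw":{"ir":73,"poc":75}}}
After op 16 (add /pw/1/5 51): {"aa":{"loq":[49,94,66,28,81],"lsf":98},"pw":[99,[83,60,30,96,84,51],{"dt":0,"nv":29},[89,12,51],93],"t":{"d":{"cb":59,"v":71},"dz":2,"sw":{"ir":73,"poc":75}}}
After op 17 (replace /pw/2/nv 66): {"aa":{"loq":[49,94,66,28,81],"lsf":98},"pw":[99,[83,60,30,96,84,51],{"dt":0,"nv":66},[89,12,51],93],"t":{"d":{"cb":59,"v":71},"dz":2,"sw":{"ir":73,"poc":75}}}
After op 18 (add /pw/1/3 87): {"aa":{"loq":[49,94,66,28,81],"lsf":98},"pw":[99,[83,60,30,87,96,84,51],{"dt":0,"nv":66},[89,12,51],93],"t":{"d":{"cb":59,"v":71},"dz":2,"sw":{"ir":73,"poc":75}}}
After op 19 (add /t/d/v 49): {"aa":{"loq":[49,94,66,28,81],"lsf":98},"pw":[99,[83,60,30,87,96,84,51],{"dt":0,"nv":66},[89,12,51],93],"t":{"d":{"cb":59,"v":49},"dz":2,"sw":{"ir":73,"poc":75}}}
After op 20 (replace /pw/4 93): {"aa":{"loq":[49,94,66,28,81],"lsf":98},"pw":[99,[83,60,30,87,96,84,51],{"dt":0,"nv":66},[89,12,51],93],"t":{"d":{"cb":59,"v":49},"dz":2,"sw":{"ir":73,"poc":75}}}
After op 21 (add /pw/3 92): {"aa":{"loq":[49,94,66,28,81],"lsf":98},"pw":[99,[83,60,30,87,96,84,51],{"dt":0,"nv":66},92,[89,12,51],93],"t":{"d":{"cb":59,"v":49},"dz":2,"sw":{"ir":73,"poc":75}}}
After op 22 (replace /aa/loq/2 35): {"aa":{"loq":[49,94,35,28,81],"lsf":98},"pw":[99,[83,60,30,87,96,84,51],{"dt":0,"nv":66},92,[89,12,51],93],"t":{"d":{"cb":59,"v":49},"dz":2,"sw":{"ir":73,"poc":75}}}
After op 23 (replace /pw/4/2 6): {"aa":{"loq":[49,94,35,28,81],"lsf":98},"pw":[99,[83,60,30,87,96,84,51],{"dt":0,"nv":66},92,[89,12,6],93],"t":{"d":{"cb":59,"v":49},"dz":2,"sw":{"ir":73,"poc":75}}}
After op 24 (add /pw/2/g 93): {"aa":{"loq":[49,94,35,28,81],"lsf":98},"pw":[99,[83,60,30,87,96,84,51],{"dt":0,"g":93,"nv":66},92,[89,12,6],93],"t":{"d":{"cb":59,"v":49},"dz":2,"sw":{"ir":73,"poc":75}}}
Value at /pw/3: 92

Answer: 92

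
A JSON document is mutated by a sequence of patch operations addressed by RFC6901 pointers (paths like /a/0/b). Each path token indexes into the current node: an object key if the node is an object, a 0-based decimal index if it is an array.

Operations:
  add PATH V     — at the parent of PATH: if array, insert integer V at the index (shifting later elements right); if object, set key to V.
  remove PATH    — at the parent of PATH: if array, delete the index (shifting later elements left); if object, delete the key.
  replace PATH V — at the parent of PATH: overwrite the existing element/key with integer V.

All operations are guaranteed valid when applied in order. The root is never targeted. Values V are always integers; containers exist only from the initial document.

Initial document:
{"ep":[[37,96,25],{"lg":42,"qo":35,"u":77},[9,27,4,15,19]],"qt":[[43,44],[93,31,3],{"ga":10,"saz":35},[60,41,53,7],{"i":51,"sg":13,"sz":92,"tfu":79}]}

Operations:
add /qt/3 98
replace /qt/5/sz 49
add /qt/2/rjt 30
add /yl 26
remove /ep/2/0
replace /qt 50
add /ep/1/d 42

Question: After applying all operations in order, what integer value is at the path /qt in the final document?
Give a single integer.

Answer: 50

Derivation:
After op 1 (add /qt/3 98): {"ep":[[37,96,25],{"lg":42,"qo":35,"u":77},[9,27,4,15,19]],"qt":[[43,44],[93,31,3],{"ga":10,"saz":35},98,[60,41,53,7],{"i":51,"sg":13,"sz":92,"tfu":79}]}
After op 2 (replace /qt/5/sz 49): {"ep":[[37,96,25],{"lg":42,"qo":35,"u":77},[9,27,4,15,19]],"qt":[[43,44],[93,31,3],{"ga":10,"saz":35},98,[60,41,53,7],{"i":51,"sg":13,"sz":49,"tfu":79}]}
After op 3 (add /qt/2/rjt 30): {"ep":[[37,96,25],{"lg":42,"qo":35,"u":77},[9,27,4,15,19]],"qt":[[43,44],[93,31,3],{"ga":10,"rjt":30,"saz":35},98,[60,41,53,7],{"i":51,"sg":13,"sz":49,"tfu":79}]}
After op 4 (add /yl 26): {"ep":[[37,96,25],{"lg":42,"qo":35,"u":77},[9,27,4,15,19]],"qt":[[43,44],[93,31,3],{"ga":10,"rjt":30,"saz":35},98,[60,41,53,7],{"i":51,"sg":13,"sz":49,"tfu":79}],"yl":26}
After op 5 (remove /ep/2/0): {"ep":[[37,96,25],{"lg":42,"qo":35,"u":77},[27,4,15,19]],"qt":[[43,44],[93,31,3],{"ga":10,"rjt":30,"saz":35},98,[60,41,53,7],{"i":51,"sg":13,"sz":49,"tfu":79}],"yl":26}
After op 6 (replace /qt 50): {"ep":[[37,96,25],{"lg":42,"qo":35,"u":77},[27,4,15,19]],"qt":50,"yl":26}
After op 7 (add /ep/1/d 42): {"ep":[[37,96,25],{"d":42,"lg":42,"qo":35,"u":77},[27,4,15,19]],"qt":50,"yl":26}
Value at /qt: 50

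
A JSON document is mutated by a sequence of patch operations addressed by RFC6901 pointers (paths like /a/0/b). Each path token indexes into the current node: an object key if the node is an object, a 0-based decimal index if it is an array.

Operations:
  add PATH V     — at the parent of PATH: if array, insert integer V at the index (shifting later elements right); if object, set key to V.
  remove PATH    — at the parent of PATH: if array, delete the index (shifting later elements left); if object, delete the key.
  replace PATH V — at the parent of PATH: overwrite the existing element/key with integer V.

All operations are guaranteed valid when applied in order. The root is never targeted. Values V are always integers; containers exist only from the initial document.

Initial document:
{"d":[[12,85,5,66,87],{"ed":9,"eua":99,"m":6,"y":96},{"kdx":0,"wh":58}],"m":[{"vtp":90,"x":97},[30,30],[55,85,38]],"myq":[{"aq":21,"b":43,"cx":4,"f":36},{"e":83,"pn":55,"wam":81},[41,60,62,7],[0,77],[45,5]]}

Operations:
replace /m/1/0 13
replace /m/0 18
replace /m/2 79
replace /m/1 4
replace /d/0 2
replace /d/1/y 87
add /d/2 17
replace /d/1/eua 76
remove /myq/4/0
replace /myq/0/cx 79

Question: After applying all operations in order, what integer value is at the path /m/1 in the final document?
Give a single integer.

After op 1 (replace /m/1/0 13): {"d":[[12,85,5,66,87],{"ed":9,"eua":99,"m":6,"y":96},{"kdx":0,"wh":58}],"m":[{"vtp":90,"x":97},[13,30],[55,85,38]],"myq":[{"aq":21,"b":43,"cx":4,"f":36},{"e":83,"pn":55,"wam":81},[41,60,62,7],[0,77],[45,5]]}
After op 2 (replace /m/0 18): {"d":[[12,85,5,66,87],{"ed":9,"eua":99,"m":6,"y":96},{"kdx":0,"wh":58}],"m":[18,[13,30],[55,85,38]],"myq":[{"aq":21,"b":43,"cx":4,"f":36},{"e":83,"pn":55,"wam":81},[41,60,62,7],[0,77],[45,5]]}
After op 3 (replace /m/2 79): {"d":[[12,85,5,66,87],{"ed":9,"eua":99,"m":6,"y":96},{"kdx":0,"wh":58}],"m":[18,[13,30],79],"myq":[{"aq":21,"b":43,"cx":4,"f":36},{"e":83,"pn":55,"wam":81},[41,60,62,7],[0,77],[45,5]]}
After op 4 (replace /m/1 4): {"d":[[12,85,5,66,87],{"ed":9,"eua":99,"m":6,"y":96},{"kdx":0,"wh":58}],"m":[18,4,79],"myq":[{"aq":21,"b":43,"cx":4,"f":36},{"e":83,"pn":55,"wam":81},[41,60,62,7],[0,77],[45,5]]}
After op 5 (replace /d/0 2): {"d":[2,{"ed":9,"eua":99,"m":6,"y":96},{"kdx":0,"wh":58}],"m":[18,4,79],"myq":[{"aq":21,"b":43,"cx":4,"f":36},{"e":83,"pn":55,"wam":81},[41,60,62,7],[0,77],[45,5]]}
After op 6 (replace /d/1/y 87): {"d":[2,{"ed":9,"eua":99,"m":6,"y":87},{"kdx":0,"wh":58}],"m":[18,4,79],"myq":[{"aq":21,"b":43,"cx":4,"f":36},{"e":83,"pn":55,"wam":81},[41,60,62,7],[0,77],[45,5]]}
After op 7 (add /d/2 17): {"d":[2,{"ed":9,"eua":99,"m":6,"y":87},17,{"kdx":0,"wh":58}],"m":[18,4,79],"myq":[{"aq":21,"b":43,"cx":4,"f":36},{"e":83,"pn":55,"wam":81},[41,60,62,7],[0,77],[45,5]]}
After op 8 (replace /d/1/eua 76): {"d":[2,{"ed":9,"eua":76,"m":6,"y":87},17,{"kdx":0,"wh":58}],"m":[18,4,79],"myq":[{"aq":21,"b":43,"cx":4,"f":36},{"e":83,"pn":55,"wam":81},[41,60,62,7],[0,77],[45,5]]}
After op 9 (remove /myq/4/0): {"d":[2,{"ed":9,"eua":76,"m":6,"y":87},17,{"kdx":0,"wh":58}],"m":[18,4,79],"myq":[{"aq":21,"b":43,"cx":4,"f":36},{"e":83,"pn":55,"wam":81},[41,60,62,7],[0,77],[5]]}
After op 10 (replace /myq/0/cx 79): {"d":[2,{"ed":9,"eua":76,"m":6,"y":87},17,{"kdx":0,"wh":58}],"m":[18,4,79],"myq":[{"aq":21,"b":43,"cx":79,"f":36},{"e":83,"pn":55,"wam":81},[41,60,62,7],[0,77],[5]]}
Value at /m/1: 4

Answer: 4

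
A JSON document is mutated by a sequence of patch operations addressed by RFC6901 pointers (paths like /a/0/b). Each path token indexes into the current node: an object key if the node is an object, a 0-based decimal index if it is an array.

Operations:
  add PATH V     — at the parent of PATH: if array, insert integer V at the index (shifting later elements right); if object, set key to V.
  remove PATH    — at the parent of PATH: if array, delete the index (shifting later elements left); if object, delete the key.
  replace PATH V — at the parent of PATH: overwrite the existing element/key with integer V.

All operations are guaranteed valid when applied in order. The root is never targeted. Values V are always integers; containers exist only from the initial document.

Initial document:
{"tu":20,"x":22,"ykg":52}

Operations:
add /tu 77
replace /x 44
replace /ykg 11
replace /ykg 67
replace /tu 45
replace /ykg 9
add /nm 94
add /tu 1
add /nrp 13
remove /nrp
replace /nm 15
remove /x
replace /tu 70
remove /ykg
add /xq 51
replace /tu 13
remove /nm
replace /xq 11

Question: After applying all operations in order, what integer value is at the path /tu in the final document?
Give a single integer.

Answer: 13

Derivation:
After op 1 (add /tu 77): {"tu":77,"x":22,"ykg":52}
After op 2 (replace /x 44): {"tu":77,"x":44,"ykg":52}
After op 3 (replace /ykg 11): {"tu":77,"x":44,"ykg":11}
After op 4 (replace /ykg 67): {"tu":77,"x":44,"ykg":67}
After op 5 (replace /tu 45): {"tu":45,"x":44,"ykg":67}
After op 6 (replace /ykg 9): {"tu":45,"x":44,"ykg":9}
After op 7 (add /nm 94): {"nm":94,"tu":45,"x":44,"ykg":9}
After op 8 (add /tu 1): {"nm":94,"tu":1,"x":44,"ykg":9}
After op 9 (add /nrp 13): {"nm":94,"nrp":13,"tu":1,"x":44,"ykg":9}
After op 10 (remove /nrp): {"nm":94,"tu":1,"x":44,"ykg":9}
After op 11 (replace /nm 15): {"nm":15,"tu":1,"x":44,"ykg":9}
After op 12 (remove /x): {"nm":15,"tu":1,"ykg":9}
After op 13 (replace /tu 70): {"nm":15,"tu":70,"ykg":9}
After op 14 (remove /ykg): {"nm":15,"tu":70}
After op 15 (add /xq 51): {"nm":15,"tu":70,"xq":51}
After op 16 (replace /tu 13): {"nm":15,"tu":13,"xq":51}
After op 17 (remove /nm): {"tu":13,"xq":51}
After op 18 (replace /xq 11): {"tu":13,"xq":11}
Value at /tu: 13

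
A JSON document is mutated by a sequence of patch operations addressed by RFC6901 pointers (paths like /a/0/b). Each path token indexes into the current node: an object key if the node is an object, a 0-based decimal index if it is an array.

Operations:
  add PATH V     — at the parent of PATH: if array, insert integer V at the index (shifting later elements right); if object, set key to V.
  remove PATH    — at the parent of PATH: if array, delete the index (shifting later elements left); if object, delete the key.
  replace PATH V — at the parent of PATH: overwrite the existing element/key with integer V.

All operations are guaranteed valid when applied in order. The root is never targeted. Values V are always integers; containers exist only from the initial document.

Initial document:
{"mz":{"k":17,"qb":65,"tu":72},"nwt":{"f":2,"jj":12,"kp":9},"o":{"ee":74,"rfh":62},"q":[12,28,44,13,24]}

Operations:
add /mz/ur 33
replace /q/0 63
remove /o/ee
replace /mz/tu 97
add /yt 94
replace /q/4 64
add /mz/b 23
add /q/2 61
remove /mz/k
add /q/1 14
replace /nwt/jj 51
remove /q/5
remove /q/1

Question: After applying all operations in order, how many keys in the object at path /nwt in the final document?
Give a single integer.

After op 1 (add /mz/ur 33): {"mz":{"k":17,"qb":65,"tu":72,"ur":33},"nwt":{"f":2,"jj":12,"kp":9},"o":{"ee":74,"rfh":62},"q":[12,28,44,13,24]}
After op 2 (replace /q/0 63): {"mz":{"k":17,"qb":65,"tu":72,"ur":33},"nwt":{"f":2,"jj":12,"kp":9},"o":{"ee":74,"rfh":62},"q":[63,28,44,13,24]}
After op 3 (remove /o/ee): {"mz":{"k":17,"qb":65,"tu":72,"ur":33},"nwt":{"f":2,"jj":12,"kp":9},"o":{"rfh":62},"q":[63,28,44,13,24]}
After op 4 (replace /mz/tu 97): {"mz":{"k":17,"qb":65,"tu":97,"ur":33},"nwt":{"f":2,"jj":12,"kp":9},"o":{"rfh":62},"q":[63,28,44,13,24]}
After op 5 (add /yt 94): {"mz":{"k":17,"qb":65,"tu":97,"ur":33},"nwt":{"f":2,"jj":12,"kp":9},"o":{"rfh":62},"q":[63,28,44,13,24],"yt":94}
After op 6 (replace /q/4 64): {"mz":{"k":17,"qb":65,"tu":97,"ur":33},"nwt":{"f":2,"jj":12,"kp":9},"o":{"rfh":62},"q":[63,28,44,13,64],"yt":94}
After op 7 (add /mz/b 23): {"mz":{"b":23,"k":17,"qb":65,"tu":97,"ur":33},"nwt":{"f":2,"jj":12,"kp":9},"o":{"rfh":62},"q":[63,28,44,13,64],"yt":94}
After op 8 (add /q/2 61): {"mz":{"b":23,"k":17,"qb":65,"tu":97,"ur":33},"nwt":{"f":2,"jj":12,"kp":9},"o":{"rfh":62},"q":[63,28,61,44,13,64],"yt":94}
After op 9 (remove /mz/k): {"mz":{"b":23,"qb":65,"tu":97,"ur":33},"nwt":{"f":2,"jj":12,"kp":9},"o":{"rfh":62},"q":[63,28,61,44,13,64],"yt":94}
After op 10 (add /q/1 14): {"mz":{"b":23,"qb":65,"tu":97,"ur":33},"nwt":{"f":2,"jj":12,"kp":9},"o":{"rfh":62},"q":[63,14,28,61,44,13,64],"yt":94}
After op 11 (replace /nwt/jj 51): {"mz":{"b":23,"qb":65,"tu":97,"ur":33},"nwt":{"f":2,"jj":51,"kp":9},"o":{"rfh":62},"q":[63,14,28,61,44,13,64],"yt":94}
After op 12 (remove /q/5): {"mz":{"b":23,"qb":65,"tu":97,"ur":33},"nwt":{"f":2,"jj":51,"kp":9},"o":{"rfh":62},"q":[63,14,28,61,44,64],"yt":94}
After op 13 (remove /q/1): {"mz":{"b":23,"qb":65,"tu":97,"ur":33},"nwt":{"f":2,"jj":51,"kp":9},"o":{"rfh":62},"q":[63,28,61,44,64],"yt":94}
Size at path /nwt: 3

Answer: 3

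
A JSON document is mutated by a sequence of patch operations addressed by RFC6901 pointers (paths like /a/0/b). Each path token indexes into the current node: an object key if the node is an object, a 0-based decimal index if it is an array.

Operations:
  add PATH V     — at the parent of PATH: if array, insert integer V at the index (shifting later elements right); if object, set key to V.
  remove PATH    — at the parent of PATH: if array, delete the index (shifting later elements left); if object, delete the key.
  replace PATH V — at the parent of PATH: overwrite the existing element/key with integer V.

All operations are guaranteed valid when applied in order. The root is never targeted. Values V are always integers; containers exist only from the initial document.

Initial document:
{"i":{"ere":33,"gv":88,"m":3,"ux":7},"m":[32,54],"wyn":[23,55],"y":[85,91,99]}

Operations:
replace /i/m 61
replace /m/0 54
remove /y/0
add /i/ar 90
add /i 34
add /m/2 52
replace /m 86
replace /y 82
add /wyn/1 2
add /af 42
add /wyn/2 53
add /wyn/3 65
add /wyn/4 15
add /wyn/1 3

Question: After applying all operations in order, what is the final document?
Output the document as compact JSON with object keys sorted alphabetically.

After op 1 (replace /i/m 61): {"i":{"ere":33,"gv":88,"m":61,"ux":7},"m":[32,54],"wyn":[23,55],"y":[85,91,99]}
After op 2 (replace /m/0 54): {"i":{"ere":33,"gv":88,"m":61,"ux":7},"m":[54,54],"wyn":[23,55],"y":[85,91,99]}
After op 3 (remove /y/0): {"i":{"ere":33,"gv":88,"m":61,"ux":7},"m":[54,54],"wyn":[23,55],"y":[91,99]}
After op 4 (add /i/ar 90): {"i":{"ar":90,"ere":33,"gv":88,"m":61,"ux":7},"m":[54,54],"wyn":[23,55],"y":[91,99]}
After op 5 (add /i 34): {"i":34,"m":[54,54],"wyn":[23,55],"y":[91,99]}
After op 6 (add /m/2 52): {"i":34,"m":[54,54,52],"wyn":[23,55],"y":[91,99]}
After op 7 (replace /m 86): {"i":34,"m":86,"wyn":[23,55],"y":[91,99]}
After op 8 (replace /y 82): {"i":34,"m":86,"wyn":[23,55],"y":82}
After op 9 (add /wyn/1 2): {"i":34,"m":86,"wyn":[23,2,55],"y":82}
After op 10 (add /af 42): {"af":42,"i":34,"m":86,"wyn":[23,2,55],"y":82}
After op 11 (add /wyn/2 53): {"af":42,"i":34,"m":86,"wyn":[23,2,53,55],"y":82}
After op 12 (add /wyn/3 65): {"af":42,"i":34,"m":86,"wyn":[23,2,53,65,55],"y":82}
After op 13 (add /wyn/4 15): {"af":42,"i":34,"m":86,"wyn":[23,2,53,65,15,55],"y":82}
After op 14 (add /wyn/1 3): {"af":42,"i":34,"m":86,"wyn":[23,3,2,53,65,15,55],"y":82}

Answer: {"af":42,"i":34,"m":86,"wyn":[23,3,2,53,65,15,55],"y":82}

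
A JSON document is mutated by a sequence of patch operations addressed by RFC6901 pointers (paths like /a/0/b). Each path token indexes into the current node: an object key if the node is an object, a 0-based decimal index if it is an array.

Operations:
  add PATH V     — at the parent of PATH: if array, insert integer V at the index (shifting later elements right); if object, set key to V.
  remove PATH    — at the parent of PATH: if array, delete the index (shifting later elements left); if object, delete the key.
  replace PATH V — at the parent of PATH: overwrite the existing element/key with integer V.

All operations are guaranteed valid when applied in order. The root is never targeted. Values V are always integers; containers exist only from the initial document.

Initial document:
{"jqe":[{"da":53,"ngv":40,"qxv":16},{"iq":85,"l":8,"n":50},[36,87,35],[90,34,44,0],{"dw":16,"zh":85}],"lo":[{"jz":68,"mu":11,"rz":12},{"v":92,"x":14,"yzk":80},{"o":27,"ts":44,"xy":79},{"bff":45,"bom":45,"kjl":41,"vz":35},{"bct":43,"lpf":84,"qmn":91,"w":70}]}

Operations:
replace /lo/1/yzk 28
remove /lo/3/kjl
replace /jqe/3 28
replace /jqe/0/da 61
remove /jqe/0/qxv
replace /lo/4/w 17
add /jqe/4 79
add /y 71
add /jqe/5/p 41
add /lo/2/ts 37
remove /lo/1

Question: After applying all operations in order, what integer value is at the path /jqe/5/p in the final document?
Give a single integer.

After op 1 (replace /lo/1/yzk 28): {"jqe":[{"da":53,"ngv":40,"qxv":16},{"iq":85,"l":8,"n":50},[36,87,35],[90,34,44,0],{"dw":16,"zh":85}],"lo":[{"jz":68,"mu":11,"rz":12},{"v":92,"x":14,"yzk":28},{"o":27,"ts":44,"xy":79},{"bff":45,"bom":45,"kjl":41,"vz":35},{"bct":43,"lpf":84,"qmn":91,"w":70}]}
After op 2 (remove /lo/3/kjl): {"jqe":[{"da":53,"ngv":40,"qxv":16},{"iq":85,"l":8,"n":50},[36,87,35],[90,34,44,0],{"dw":16,"zh":85}],"lo":[{"jz":68,"mu":11,"rz":12},{"v":92,"x":14,"yzk":28},{"o":27,"ts":44,"xy":79},{"bff":45,"bom":45,"vz":35},{"bct":43,"lpf":84,"qmn":91,"w":70}]}
After op 3 (replace /jqe/3 28): {"jqe":[{"da":53,"ngv":40,"qxv":16},{"iq":85,"l":8,"n":50},[36,87,35],28,{"dw":16,"zh":85}],"lo":[{"jz":68,"mu":11,"rz":12},{"v":92,"x":14,"yzk":28},{"o":27,"ts":44,"xy":79},{"bff":45,"bom":45,"vz":35},{"bct":43,"lpf":84,"qmn":91,"w":70}]}
After op 4 (replace /jqe/0/da 61): {"jqe":[{"da":61,"ngv":40,"qxv":16},{"iq":85,"l":8,"n":50},[36,87,35],28,{"dw":16,"zh":85}],"lo":[{"jz":68,"mu":11,"rz":12},{"v":92,"x":14,"yzk":28},{"o":27,"ts":44,"xy":79},{"bff":45,"bom":45,"vz":35},{"bct":43,"lpf":84,"qmn":91,"w":70}]}
After op 5 (remove /jqe/0/qxv): {"jqe":[{"da":61,"ngv":40},{"iq":85,"l":8,"n":50},[36,87,35],28,{"dw":16,"zh":85}],"lo":[{"jz":68,"mu":11,"rz":12},{"v":92,"x":14,"yzk":28},{"o":27,"ts":44,"xy":79},{"bff":45,"bom":45,"vz":35},{"bct":43,"lpf":84,"qmn":91,"w":70}]}
After op 6 (replace /lo/4/w 17): {"jqe":[{"da":61,"ngv":40},{"iq":85,"l":8,"n":50},[36,87,35],28,{"dw":16,"zh":85}],"lo":[{"jz":68,"mu":11,"rz":12},{"v":92,"x":14,"yzk":28},{"o":27,"ts":44,"xy":79},{"bff":45,"bom":45,"vz":35},{"bct":43,"lpf":84,"qmn":91,"w":17}]}
After op 7 (add /jqe/4 79): {"jqe":[{"da":61,"ngv":40},{"iq":85,"l":8,"n":50},[36,87,35],28,79,{"dw":16,"zh":85}],"lo":[{"jz":68,"mu":11,"rz":12},{"v":92,"x":14,"yzk":28},{"o":27,"ts":44,"xy":79},{"bff":45,"bom":45,"vz":35},{"bct":43,"lpf":84,"qmn":91,"w":17}]}
After op 8 (add /y 71): {"jqe":[{"da":61,"ngv":40},{"iq":85,"l":8,"n":50},[36,87,35],28,79,{"dw":16,"zh":85}],"lo":[{"jz":68,"mu":11,"rz":12},{"v":92,"x":14,"yzk":28},{"o":27,"ts":44,"xy":79},{"bff":45,"bom":45,"vz":35},{"bct":43,"lpf":84,"qmn":91,"w":17}],"y":71}
After op 9 (add /jqe/5/p 41): {"jqe":[{"da":61,"ngv":40},{"iq":85,"l":8,"n":50},[36,87,35],28,79,{"dw":16,"p":41,"zh":85}],"lo":[{"jz":68,"mu":11,"rz":12},{"v":92,"x":14,"yzk":28},{"o":27,"ts":44,"xy":79},{"bff":45,"bom":45,"vz":35},{"bct":43,"lpf":84,"qmn":91,"w":17}],"y":71}
After op 10 (add /lo/2/ts 37): {"jqe":[{"da":61,"ngv":40},{"iq":85,"l":8,"n":50},[36,87,35],28,79,{"dw":16,"p":41,"zh":85}],"lo":[{"jz":68,"mu":11,"rz":12},{"v":92,"x":14,"yzk":28},{"o":27,"ts":37,"xy":79},{"bff":45,"bom":45,"vz":35},{"bct":43,"lpf":84,"qmn":91,"w":17}],"y":71}
After op 11 (remove /lo/1): {"jqe":[{"da":61,"ngv":40},{"iq":85,"l":8,"n":50},[36,87,35],28,79,{"dw":16,"p":41,"zh":85}],"lo":[{"jz":68,"mu":11,"rz":12},{"o":27,"ts":37,"xy":79},{"bff":45,"bom":45,"vz":35},{"bct":43,"lpf":84,"qmn":91,"w":17}],"y":71}
Value at /jqe/5/p: 41

Answer: 41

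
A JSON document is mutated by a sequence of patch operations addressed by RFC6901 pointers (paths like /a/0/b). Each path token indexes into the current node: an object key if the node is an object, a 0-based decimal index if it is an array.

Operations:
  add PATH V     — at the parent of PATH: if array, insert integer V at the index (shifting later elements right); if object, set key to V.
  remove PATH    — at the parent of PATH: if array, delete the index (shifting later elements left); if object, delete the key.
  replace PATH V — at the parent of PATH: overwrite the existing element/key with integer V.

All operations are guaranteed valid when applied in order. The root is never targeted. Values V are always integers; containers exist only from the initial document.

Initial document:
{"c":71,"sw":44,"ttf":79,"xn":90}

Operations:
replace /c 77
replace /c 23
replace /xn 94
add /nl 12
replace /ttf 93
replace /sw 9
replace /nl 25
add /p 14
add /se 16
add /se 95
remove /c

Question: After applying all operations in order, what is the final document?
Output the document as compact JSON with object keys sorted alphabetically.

Answer: {"nl":25,"p":14,"se":95,"sw":9,"ttf":93,"xn":94}

Derivation:
After op 1 (replace /c 77): {"c":77,"sw":44,"ttf":79,"xn":90}
After op 2 (replace /c 23): {"c":23,"sw":44,"ttf":79,"xn":90}
After op 3 (replace /xn 94): {"c":23,"sw":44,"ttf":79,"xn":94}
After op 4 (add /nl 12): {"c":23,"nl":12,"sw":44,"ttf":79,"xn":94}
After op 5 (replace /ttf 93): {"c":23,"nl":12,"sw":44,"ttf":93,"xn":94}
After op 6 (replace /sw 9): {"c":23,"nl":12,"sw":9,"ttf":93,"xn":94}
After op 7 (replace /nl 25): {"c":23,"nl":25,"sw":9,"ttf":93,"xn":94}
After op 8 (add /p 14): {"c":23,"nl":25,"p":14,"sw":9,"ttf":93,"xn":94}
After op 9 (add /se 16): {"c":23,"nl":25,"p":14,"se":16,"sw":9,"ttf":93,"xn":94}
After op 10 (add /se 95): {"c":23,"nl":25,"p":14,"se":95,"sw":9,"ttf":93,"xn":94}
After op 11 (remove /c): {"nl":25,"p":14,"se":95,"sw":9,"ttf":93,"xn":94}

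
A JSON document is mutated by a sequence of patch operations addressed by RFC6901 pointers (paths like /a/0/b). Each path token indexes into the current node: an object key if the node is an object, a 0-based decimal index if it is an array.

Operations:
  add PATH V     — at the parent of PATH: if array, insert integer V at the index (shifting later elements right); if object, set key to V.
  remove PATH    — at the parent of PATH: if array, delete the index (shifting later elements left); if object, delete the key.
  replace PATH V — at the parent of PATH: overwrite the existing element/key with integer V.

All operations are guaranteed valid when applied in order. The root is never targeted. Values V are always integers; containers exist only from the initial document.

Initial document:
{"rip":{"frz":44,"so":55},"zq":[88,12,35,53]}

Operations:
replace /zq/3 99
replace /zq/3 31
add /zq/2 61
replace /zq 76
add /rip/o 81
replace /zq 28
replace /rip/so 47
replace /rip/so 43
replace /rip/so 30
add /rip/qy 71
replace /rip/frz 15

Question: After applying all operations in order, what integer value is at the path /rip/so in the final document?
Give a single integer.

After op 1 (replace /zq/3 99): {"rip":{"frz":44,"so":55},"zq":[88,12,35,99]}
After op 2 (replace /zq/3 31): {"rip":{"frz":44,"so":55},"zq":[88,12,35,31]}
After op 3 (add /zq/2 61): {"rip":{"frz":44,"so":55},"zq":[88,12,61,35,31]}
After op 4 (replace /zq 76): {"rip":{"frz":44,"so":55},"zq":76}
After op 5 (add /rip/o 81): {"rip":{"frz":44,"o":81,"so":55},"zq":76}
After op 6 (replace /zq 28): {"rip":{"frz":44,"o":81,"so":55},"zq":28}
After op 7 (replace /rip/so 47): {"rip":{"frz":44,"o":81,"so":47},"zq":28}
After op 8 (replace /rip/so 43): {"rip":{"frz":44,"o":81,"so":43},"zq":28}
After op 9 (replace /rip/so 30): {"rip":{"frz":44,"o":81,"so":30},"zq":28}
After op 10 (add /rip/qy 71): {"rip":{"frz":44,"o":81,"qy":71,"so":30},"zq":28}
After op 11 (replace /rip/frz 15): {"rip":{"frz":15,"o":81,"qy":71,"so":30},"zq":28}
Value at /rip/so: 30

Answer: 30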